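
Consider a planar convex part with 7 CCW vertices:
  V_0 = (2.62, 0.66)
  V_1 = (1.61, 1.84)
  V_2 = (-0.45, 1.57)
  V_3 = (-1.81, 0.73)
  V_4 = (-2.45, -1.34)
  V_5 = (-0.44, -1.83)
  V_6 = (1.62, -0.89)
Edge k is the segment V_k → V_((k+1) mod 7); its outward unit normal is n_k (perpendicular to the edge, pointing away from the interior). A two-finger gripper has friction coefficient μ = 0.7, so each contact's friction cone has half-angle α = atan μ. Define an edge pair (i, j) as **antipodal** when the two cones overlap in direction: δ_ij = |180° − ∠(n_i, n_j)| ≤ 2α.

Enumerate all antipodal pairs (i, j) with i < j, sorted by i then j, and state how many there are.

count = 10; pairs: (0,3), (0,4), (1,4), (1,5), (1,6), (2,4), (2,5), (2,6), (3,5), (3,6)

α = atan 0.7 = 34.99°;  2α = 69.98°
n_0 = (+0.7597, +0.6503)
n_1 = (-0.1300, +0.9915)
n_2 = (-0.5255, +0.8508)
n_3 = (-0.9554, +0.2954)
n_4 = (-0.2368, -0.9715)
n_5 = (+0.4151, -0.9098)
n_6 = (+0.8403, -0.5421)
  (0,1): δ = 123.09°  ·
  (0,2): δ = 98.86°  ·
  (0,3): δ = 57.74°  ✓
  (0,4): δ = 35.74°  ✓
  (0,5): δ = 73.97°  ·
  (0,6): δ = 106.61°  ·
  (1,2): δ = 155.77°  ·
  (1,3): δ = 114.65°  ·
  (1,4): δ = 21.17°  ✓
  (1,5): δ = 17.06°  ✓
  (1,6): δ = 49.70°  ✓
  (2,3): δ = 138.88°  ·
  (2,4): δ = 45.40°  ✓
  (2,5): δ = 7.17°  ✓
  (2,6): δ = 25.47°  ✓
  (3,4): δ = 86.52°  ·
  (3,5): δ = 48.29°  ✓
  (3,6): δ = 15.65°  ✓
  (4,5): δ = 141.77°  ·
  (4,6): δ = 109.13°  ·
  (5,6): δ = 147.36°  ·
antipodal pairs: 10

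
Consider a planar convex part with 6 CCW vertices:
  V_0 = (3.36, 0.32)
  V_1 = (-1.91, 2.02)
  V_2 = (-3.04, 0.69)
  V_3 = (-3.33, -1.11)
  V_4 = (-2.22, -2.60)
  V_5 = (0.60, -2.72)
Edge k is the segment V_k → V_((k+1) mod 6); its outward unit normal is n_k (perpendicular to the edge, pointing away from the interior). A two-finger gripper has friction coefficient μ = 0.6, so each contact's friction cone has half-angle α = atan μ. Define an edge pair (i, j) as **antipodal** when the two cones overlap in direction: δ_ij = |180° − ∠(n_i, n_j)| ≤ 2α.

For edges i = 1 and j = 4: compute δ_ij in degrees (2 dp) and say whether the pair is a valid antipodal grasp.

δ = 52.08°, valid

α = atan 0.6 = 30.96°;  2α = 61.93°
edge 1: e_1 = (-1.13, -1.33);  n_1 = (-0.7621, +0.6475)
edge 4: e_4 = (+2.82, -0.12);  n_4 = (-0.0425, -0.9991)
∠(n_1, n_4) = 127.92°
δ = |180° − 127.92°| = 52.08°
52.08° ≤ 2α = 61.93°  →  valid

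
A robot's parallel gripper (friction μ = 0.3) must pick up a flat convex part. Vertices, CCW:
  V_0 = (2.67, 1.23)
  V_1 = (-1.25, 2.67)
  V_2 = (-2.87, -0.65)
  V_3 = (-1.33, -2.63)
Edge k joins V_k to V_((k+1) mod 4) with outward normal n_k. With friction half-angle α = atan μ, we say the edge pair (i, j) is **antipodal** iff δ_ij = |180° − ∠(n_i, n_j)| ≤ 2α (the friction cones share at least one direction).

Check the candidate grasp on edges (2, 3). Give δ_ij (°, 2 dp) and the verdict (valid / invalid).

α = atan 0.3 = 16.70°;  2α = 33.40°
edge 2: e_2 = (+1.54, -1.98);  n_2 = (-0.7894, -0.6139)
edge 3: e_3 = (+4.00, +3.86);  n_3 = (+0.6944, -0.7196)
∠(n_2, n_3) = 96.10°
δ = |180° − 96.10°| = 83.90°
83.90° > 2α = 33.40°  →  invalid

δ = 83.90°, invalid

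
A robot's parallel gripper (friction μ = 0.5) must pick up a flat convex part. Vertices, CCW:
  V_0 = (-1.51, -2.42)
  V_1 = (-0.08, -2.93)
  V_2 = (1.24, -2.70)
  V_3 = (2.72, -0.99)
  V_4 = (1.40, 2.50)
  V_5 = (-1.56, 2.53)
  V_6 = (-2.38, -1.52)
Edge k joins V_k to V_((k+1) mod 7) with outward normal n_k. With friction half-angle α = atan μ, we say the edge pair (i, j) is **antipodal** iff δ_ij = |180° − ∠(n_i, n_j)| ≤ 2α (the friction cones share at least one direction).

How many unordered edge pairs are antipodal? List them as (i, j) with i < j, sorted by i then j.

count = 8; pairs: (0,3), (0,4), (1,4), (2,4), (2,5), (3,5), (3,6), (4,6)

α = atan 0.5 = 26.57°;  2α = 53.13°
n_0 = (-0.3359, -0.9419)
n_1 = (+0.1717, -0.9852)
n_2 = (+0.7561, -0.6544)
n_3 = (+0.9353, +0.3538)
n_4 = (+0.0101, +0.9999)
n_5 = (-0.9801, +0.1984)
n_6 = (-0.7190, -0.6950)
  (0,1): δ = 150.49°  ·
  (0,2): δ = 111.25°  ·
  (0,3): δ = 49.65°  ✓
  (0,4): δ = 19.05°  ✓
  (0,5): δ = 98.18°  ·
  (0,6): δ = 153.66°  ·
  (1,2): δ = 140.76°  ·
  (1,3): δ = 79.17°  ·
  (1,4): δ = 10.46°  ✓
  (1,5): δ = 68.67°  ·
  (1,6): δ = 124.14°  ·
  (2,3): δ = 118.41°  ·
  (2,4): δ = 49.70°  ✓
  (2,5): δ = 29.43°  ✓
  (2,6): δ = 84.91°  ·
  (3,4): δ = 111.30°  ·
  (3,5): δ = 32.16°  ✓
  (3,6): δ = 23.31°  ✓
  (4,5): δ = 100.87°  ·
  (4,6): δ = 45.39°  ✓
  (5,6): δ = 124.53°  ·
antipodal pairs: 8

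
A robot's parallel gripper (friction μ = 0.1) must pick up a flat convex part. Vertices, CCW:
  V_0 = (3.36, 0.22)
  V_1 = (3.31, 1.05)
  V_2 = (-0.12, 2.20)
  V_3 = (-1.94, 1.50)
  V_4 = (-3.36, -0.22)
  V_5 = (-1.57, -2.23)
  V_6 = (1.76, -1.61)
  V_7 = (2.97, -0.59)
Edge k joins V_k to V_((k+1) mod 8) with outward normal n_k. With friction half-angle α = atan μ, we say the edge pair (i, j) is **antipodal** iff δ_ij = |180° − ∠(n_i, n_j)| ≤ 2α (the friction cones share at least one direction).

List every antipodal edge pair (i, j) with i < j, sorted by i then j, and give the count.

α = atan 0.1 = 5.71°;  2α = 11.42°
n_0 = (+0.9982, +0.0601)
n_1 = (+0.3179, +0.9481)
n_2 = (-0.3590, +0.9333)
n_3 = (-0.7712, +0.6366)
n_4 = (-0.7468, -0.6651)
n_5 = (+0.1830, -0.9831)
n_6 = (+0.6445, -0.7646)
n_7 = (+0.9010, -0.4338)
  (0,1): δ = 111.98°  ·
  (0,2): δ = 72.41°  ·
  (0,3): δ = 42.99°  ·
  (0,4): δ = 38.24°  ·
  (0,5): δ = 97.10°  ·
  (0,6): δ = 126.68°  ·
  (0,7): δ = 150.84°  ·
  (1,2): δ = 140.43°  ·
  (1,3): δ = 111.01°  ·
  (1,4): δ = 29.78°  ·
  (1,5): δ = 29.08°  ·
  (1,6): δ = 58.67°  ·
  (1,7): δ = 82.83°  ·
  (2,3): δ = 150.58°  ·
  (2,4): δ = 69.35°  ·
  (2,5): δ = 10.49°  ✓
  (2,6): δ = 19.09°  ·
  (2,7): δ = 43.25°  ·
  (3,4): δ = 98.77°  ·
  (3,5): δ = 39.91°  ·
  (3,6): δ = 10.33°  ✓
  (3,7): δ = 13.83°  ·
  (4,5): δ = 121.14°  ·
  (4,6): δ = 91.56°  ·
  (4,7): δ = 67.40°  ·
  (5,6): δ = 150.42°  ·
  (5,7): δ = 126.26°  ·
  (6,7): δ = 155.84°  ·
antipodal pairs: 2

count = 2; pairs: (2,5), (3,6)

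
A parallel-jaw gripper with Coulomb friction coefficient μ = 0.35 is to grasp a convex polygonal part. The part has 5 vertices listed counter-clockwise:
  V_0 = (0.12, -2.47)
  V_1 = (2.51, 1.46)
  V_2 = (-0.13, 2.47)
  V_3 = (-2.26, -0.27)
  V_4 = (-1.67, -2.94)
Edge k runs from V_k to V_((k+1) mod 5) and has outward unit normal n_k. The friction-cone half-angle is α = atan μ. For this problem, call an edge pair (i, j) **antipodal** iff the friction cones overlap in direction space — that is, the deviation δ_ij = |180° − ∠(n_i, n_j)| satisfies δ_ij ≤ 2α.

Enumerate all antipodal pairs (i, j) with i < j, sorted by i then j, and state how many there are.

α = atan 0.35 = 19.29°;  2α = 38.58°
n_0 = (+0.8544, -0.5196)
n_1 = (+0.3573, +0.9340)
n_2 = (-0.7895, +0.6137)
n_3 = (-0.9764, -0.2158)
n_4 = (+0.2540, -0.9672)
  (0,1): δ = 79.63°  ·
  (0,2): δ = 6.55°  ✓
  (0,3): δ = 43.77°  ·
  (0,4): δ = 136.02°  ·
  (1,2): δ = 106.92°  ·
  (1,3): δ = 56.60°  ·
  (1,4): δ = 35.65°  ✓
  (2,3): δ = 129.68°  ·
  (2,4): δ = 37.43°  ✓
  (3,4): δ = 87.75°  ·
antipodal pairs: 3

count = 3; pairs: (0,2), (1,4), (2,4)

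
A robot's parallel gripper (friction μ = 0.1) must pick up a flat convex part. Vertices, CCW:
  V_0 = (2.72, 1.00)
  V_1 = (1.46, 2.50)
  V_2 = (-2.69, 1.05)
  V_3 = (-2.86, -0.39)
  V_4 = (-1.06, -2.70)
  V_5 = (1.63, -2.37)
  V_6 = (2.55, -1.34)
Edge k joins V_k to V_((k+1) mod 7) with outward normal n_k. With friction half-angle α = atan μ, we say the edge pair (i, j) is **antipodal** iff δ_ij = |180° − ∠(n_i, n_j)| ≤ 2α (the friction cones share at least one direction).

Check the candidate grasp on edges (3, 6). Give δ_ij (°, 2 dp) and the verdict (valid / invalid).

α = atan 0.1 = 5.71°;  2α = 11.42°
edge 3: e_3 = (+1.80, -2.31);  n_3 = (-0.7888, -0.6146)
edge 6: e_6 = (+0.17, +2.34);  n_6 = (+0.9974, -0.0725)
∠(n_3, n_6) = 137.92°
δ = |180° − 137.92°| = 42.08°
42.08° > 2α = 11.42°  →  invalid

δ = 42.08°, invalid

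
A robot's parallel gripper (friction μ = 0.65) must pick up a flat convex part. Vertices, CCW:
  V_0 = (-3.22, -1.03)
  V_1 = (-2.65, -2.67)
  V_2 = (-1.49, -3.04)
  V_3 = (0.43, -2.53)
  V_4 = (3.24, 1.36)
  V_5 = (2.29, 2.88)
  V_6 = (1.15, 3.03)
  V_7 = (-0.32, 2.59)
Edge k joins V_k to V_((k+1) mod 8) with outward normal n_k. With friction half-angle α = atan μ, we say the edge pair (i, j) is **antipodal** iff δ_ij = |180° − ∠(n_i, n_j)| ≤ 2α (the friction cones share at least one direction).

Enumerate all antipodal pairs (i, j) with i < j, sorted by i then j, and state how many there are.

α = atan 0.65 = 33.02°;  2α = 66.05°
n_0 = (-0.9446, -0.3283)
n_1 = (-0.3039, -0.9527)
n_2 = (+0.2567, -0.9665)
n_3 = (+0.8106, -0.5856)
n_4 = (+0.8480, +0.5300)
n_5 = (+0.1305, +0.9915)
n_6 = (-0.2867, +0.9580)
n_7 = (-0.7804, +0.6252)
  (0,1): δ = 126.86°  ·
  (0,2): δ = 94.29°  ·
  (0,3): δ = 55.01°  ✓
  (0,4): δ = 12.84°  ✓
  (0,5): δ = 63.34°  ✓
  (0,6): δ = 87.50°  ·
  (0,7): δ = 122.14°  ·
  (1,2): δ = 147.43°  ·
  (1,3): δ = 108.15°  ·
  (1,4): δ = 40.30°  ✓
  (1,5): δ = 10.20°  ✓
  (1,6): δ = 34.35°  ✓
  (1,7): δ = 68.99°  ·
  (2,3): δ = 140.72°  ·
  (2,4): δ = 72.87°  ·
  (2,5): δ = 22.37°  ✓
  (2,6): δ = 1.79°  ✓
  (2,7): δ = 36.43°  ✓
  (3,4): δ = 112.15°  ·
  (3,5): δ = 61.65°  ✓
  (3,6): δ = 37.49°  ✓
  (3,7): δ = 2.86°  ✓
  (4,5): δ = 129.50°  ·
  (4,6): δ = 105.34°  ·
  (4,7): δ = 70.70°  ·
  (5,6): δ = 155.84°  ·
  (5,7): δ = 121.20°  ·
  (6,7): δ = 145.36°  ·
antipodal pairs: 12

count = 12; pairs: (0,3), (0,4), (0,5), (1,4), (1,5), (1,6), (2,5), (2,6), (2,7), (3,5), (3,6), (3,7)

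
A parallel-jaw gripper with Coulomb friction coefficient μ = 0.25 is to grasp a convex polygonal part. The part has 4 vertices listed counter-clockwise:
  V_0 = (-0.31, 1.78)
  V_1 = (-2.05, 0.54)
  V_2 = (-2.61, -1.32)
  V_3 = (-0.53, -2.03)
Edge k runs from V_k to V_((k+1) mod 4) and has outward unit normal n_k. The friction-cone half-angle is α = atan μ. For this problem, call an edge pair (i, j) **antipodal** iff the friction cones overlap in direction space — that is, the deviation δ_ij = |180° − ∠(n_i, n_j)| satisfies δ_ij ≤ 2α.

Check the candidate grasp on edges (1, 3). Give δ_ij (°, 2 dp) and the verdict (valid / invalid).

α = atan 0.25 = 14.04°;  2α = 28.07°
edge 1: e_1 = (-0.56, -1.86);  n_1 = (-0.9575, +0.2883)
edge 3: e_3 = (+0.22, +3.81);  n_3 = (+0.9983, -0.0576)
∠(n_1, n_3) = 166.55°
δ = |180° − 166.55°| = 13.45°
13.45° ≤ 2α = 28.07°  →  valid

δ = 13.45°, valid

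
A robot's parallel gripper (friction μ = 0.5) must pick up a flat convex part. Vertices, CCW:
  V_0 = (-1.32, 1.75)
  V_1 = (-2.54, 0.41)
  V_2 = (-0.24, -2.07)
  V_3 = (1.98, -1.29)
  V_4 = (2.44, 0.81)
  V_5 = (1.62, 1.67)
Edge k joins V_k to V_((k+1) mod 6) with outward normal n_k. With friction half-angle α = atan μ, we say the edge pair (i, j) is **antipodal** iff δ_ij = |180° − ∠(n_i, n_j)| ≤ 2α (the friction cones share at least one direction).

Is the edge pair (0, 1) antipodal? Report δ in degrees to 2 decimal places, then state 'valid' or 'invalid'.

δ = 94.84°, invalid

α = atan 0.5 = 26.57°;  2α = 53.13°
edge 0: e_0 = (-1.22, -1.34);  n_0 = (-0.7394, +0.6732)
edge 1: e_1 = (+2.30, -2.48);  n_1 = (-0.7332, -0.6800)
∠(n_0, n_1) = 85.16°
δ = |180° − 85.16°| = 94.84°
94.84° > 2α = 53.13°  →  invalid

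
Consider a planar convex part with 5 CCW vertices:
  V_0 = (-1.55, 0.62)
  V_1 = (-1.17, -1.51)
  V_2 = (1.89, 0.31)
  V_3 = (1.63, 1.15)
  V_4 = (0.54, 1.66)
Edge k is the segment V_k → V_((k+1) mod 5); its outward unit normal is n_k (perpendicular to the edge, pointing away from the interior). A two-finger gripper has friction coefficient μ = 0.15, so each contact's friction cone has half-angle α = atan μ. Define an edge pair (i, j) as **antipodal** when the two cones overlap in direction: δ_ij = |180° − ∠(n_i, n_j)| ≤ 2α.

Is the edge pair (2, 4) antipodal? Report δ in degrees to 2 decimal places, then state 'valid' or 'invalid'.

δ = 80.74°, invalid

α = atan 0.15 = 8.53°;  2α = 17.06°
edge 2: e_2 = (-0.26, +0.84);  n_2 = (+0.9553, +0.2957)
edge 4: e_4 = (-2.09, -1.04);  n_4 = (-0.4455, +0.8953)
∠(n_2, n_4) = 99.26°
δ = |180° − 99.26°| = 80.74°
80.74° > 2α = 17.06°  →  invalid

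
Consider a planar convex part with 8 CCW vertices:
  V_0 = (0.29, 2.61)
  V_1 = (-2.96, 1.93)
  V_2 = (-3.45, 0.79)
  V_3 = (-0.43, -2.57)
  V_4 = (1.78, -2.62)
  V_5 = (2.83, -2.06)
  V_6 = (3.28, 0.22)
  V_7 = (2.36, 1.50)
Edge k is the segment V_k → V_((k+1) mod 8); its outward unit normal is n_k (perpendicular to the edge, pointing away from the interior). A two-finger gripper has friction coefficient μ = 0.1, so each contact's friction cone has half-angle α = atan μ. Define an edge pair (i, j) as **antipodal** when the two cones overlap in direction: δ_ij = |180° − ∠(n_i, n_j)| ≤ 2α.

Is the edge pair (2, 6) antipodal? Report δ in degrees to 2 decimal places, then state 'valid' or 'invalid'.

δ = 6.24°, valid

α = atan 0.1 = 5.71°;  2α = 11.42°
edge 2: e_2 = (+3.02, -3.36);  n_2 = (-0.7437, -0.6685)
edge 6: e_6 = (-0.92, +1.28);  n_6 = (+0.8120, +0.5836)
∠(n_2, n_6) = 173.76°
δ = |180° − 173.76°| = 6.24°
6.24° ≤ 2α = 11.42°  →  valid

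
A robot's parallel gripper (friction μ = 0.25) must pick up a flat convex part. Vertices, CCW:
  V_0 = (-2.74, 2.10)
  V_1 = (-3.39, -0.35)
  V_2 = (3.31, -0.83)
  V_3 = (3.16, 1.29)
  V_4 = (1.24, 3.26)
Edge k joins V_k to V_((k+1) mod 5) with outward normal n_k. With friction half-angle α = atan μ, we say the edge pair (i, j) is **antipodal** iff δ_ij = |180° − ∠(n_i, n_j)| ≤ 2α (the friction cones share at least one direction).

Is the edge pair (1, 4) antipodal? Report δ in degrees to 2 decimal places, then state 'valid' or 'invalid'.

α = atan 0.25 = 14.04°;  2α = 28.07°
edge 1: e_1 = (+6.70, -0.48);  n_1 = (-0.0715, -0.9974)
edge 4: e_4 = (-3.98, -1.16);  n_4 = (-0.2798, +0.9601)
∠(n_1, n_4) = 159.65°
δ = |180° − 159.65°| = 20.35°
20.35° ≤ 2α = 28.07°  →  valid

δ = 20.35°, valid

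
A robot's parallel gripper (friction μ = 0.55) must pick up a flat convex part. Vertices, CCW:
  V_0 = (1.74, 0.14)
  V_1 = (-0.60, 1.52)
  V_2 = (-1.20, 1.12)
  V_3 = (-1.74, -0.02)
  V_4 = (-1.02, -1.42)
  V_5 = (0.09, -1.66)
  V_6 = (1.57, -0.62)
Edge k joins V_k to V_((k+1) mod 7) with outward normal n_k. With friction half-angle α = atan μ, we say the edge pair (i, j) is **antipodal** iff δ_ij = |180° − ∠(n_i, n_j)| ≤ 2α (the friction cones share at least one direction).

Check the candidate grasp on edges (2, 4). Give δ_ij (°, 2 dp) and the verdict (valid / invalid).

δ = 76.85°, invalid

α = atan 0.55 = 28.81°;  2α = 57.62°
edge 2: e_2 = (-0.54, -1.14);  n_2 = (-0.9037, +0.4281)
edge 4: e_4 = (+1.11, -0.24);  n_4 = (-0.2113, -0.9774)
∠(n_2, n_4) = 103.15°
δ = |180° − 103.15°| = 76.85°
76.85° > 2α = 57.62°  →  invalid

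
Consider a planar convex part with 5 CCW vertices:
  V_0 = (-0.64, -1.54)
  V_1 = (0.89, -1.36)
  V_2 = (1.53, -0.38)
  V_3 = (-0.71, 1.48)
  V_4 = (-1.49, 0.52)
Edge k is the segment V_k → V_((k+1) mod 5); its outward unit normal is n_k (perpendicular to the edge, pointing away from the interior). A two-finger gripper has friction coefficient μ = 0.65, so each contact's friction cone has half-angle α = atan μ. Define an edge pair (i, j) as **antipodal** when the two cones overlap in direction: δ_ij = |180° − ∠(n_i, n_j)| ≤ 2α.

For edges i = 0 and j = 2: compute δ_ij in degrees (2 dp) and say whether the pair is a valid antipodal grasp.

α = atan 0.65 = 33.02°;  2α = 66.05°
edge 0: e_0 = (+1.53, +0.18);  n_0 = (+0.1168, -0.9932)
edge 2: e_2 = (-2.24, +1.86);  n_2 = (+0.6388, +0.7693)
∠(n_0, n_2) = 133.59°
δ = |180° − 133.59°| = 46.41°
46.41° ≤ 2α = 66.05°  →  valid

δ = 46.41°, valid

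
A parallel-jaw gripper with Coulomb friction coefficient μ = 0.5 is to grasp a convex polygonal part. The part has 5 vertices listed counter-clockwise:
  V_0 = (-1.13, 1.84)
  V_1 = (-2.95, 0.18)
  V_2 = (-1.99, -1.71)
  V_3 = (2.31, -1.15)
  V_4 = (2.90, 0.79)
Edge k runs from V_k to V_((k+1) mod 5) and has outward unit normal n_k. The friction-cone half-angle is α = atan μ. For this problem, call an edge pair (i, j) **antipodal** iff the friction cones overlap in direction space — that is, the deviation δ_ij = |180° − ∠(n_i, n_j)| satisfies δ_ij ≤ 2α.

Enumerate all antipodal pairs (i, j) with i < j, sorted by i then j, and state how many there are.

α = atan 0.5 = 26.57°;  2α = 53.13°
n_0 = (-0.6739, +0.7388)
n_1 = (-0.8916, -0.4529)
n_2 = (+0.1291, -0.9916)
n_3 = (+0.9567, -0.2910)
n_4 = (+0.2521, +0.9677)
  (0,1): δ = 105.44°  ·
  (0,2): δ = 34.95°  ✓
  (0,3): δ = 30.72°  ✓
  (0,4): δ = 123.03°  ·
  (1,2): δ = 109.51°  ·
  (1,3): δ = 43.84°  ✓
  (1,4): δ = 48.47°  ✓
  (2,3): δ = 114.34°  ·
  (2,4): δ = 22.02°  ✓
  (3,4): δ = 87.69°  ·
antipodal pairs: 5

count = 5; pairs: (0,2), (0,3), (1,3), (1,4), (2,4)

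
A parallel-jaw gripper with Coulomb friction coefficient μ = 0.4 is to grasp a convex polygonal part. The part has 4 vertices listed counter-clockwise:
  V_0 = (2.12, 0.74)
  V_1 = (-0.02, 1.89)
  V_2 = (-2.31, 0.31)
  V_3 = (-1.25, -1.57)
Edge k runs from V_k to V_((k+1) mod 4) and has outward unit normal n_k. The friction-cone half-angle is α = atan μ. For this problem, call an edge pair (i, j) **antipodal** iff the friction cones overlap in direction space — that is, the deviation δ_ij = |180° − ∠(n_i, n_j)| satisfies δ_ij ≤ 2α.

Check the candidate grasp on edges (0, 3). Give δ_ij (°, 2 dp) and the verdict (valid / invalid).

α = atan 0.4 = 21.80°;  2α = 43.60°
edge 0: e_0 = (-2.14, +1.15);  n_0 = (+0.4734, +0.8809)
edge 3: e_3 = (+3.37, +2.31);  n_3 = (+0.5654, -0.8248)
∠(n_0, n_3) = 117.32°
δ = |180° − 117.32°| = 62.68°
62.68° > 2α = 43.60°  →  invalid

δ = 62.68°, invalid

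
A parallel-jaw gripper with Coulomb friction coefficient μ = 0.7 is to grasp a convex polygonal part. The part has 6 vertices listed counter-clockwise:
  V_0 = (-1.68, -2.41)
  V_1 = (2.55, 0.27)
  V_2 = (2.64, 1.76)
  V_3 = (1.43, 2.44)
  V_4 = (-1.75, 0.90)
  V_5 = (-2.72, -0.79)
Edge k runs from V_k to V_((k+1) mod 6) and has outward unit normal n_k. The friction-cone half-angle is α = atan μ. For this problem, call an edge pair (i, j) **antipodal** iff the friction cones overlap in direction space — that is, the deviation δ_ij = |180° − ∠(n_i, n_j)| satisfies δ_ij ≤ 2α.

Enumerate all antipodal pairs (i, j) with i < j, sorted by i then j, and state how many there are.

α = atan 0.7 = 34.99°;  2α = 69.98°
n_0 = (+0.5352, -0.8447)
n_1 = (+0.9982, -0.0603)
n_2 = (+0.4899, +0.8718)
n_3 = (-0.4359, +0.9000)
n_4 = (-0.8673, +0.4978)
n_5 = (-0.8415, -0.5402)
  (0,1): δ = 125.81°  ·
  (0,2): δ = 61.69°  ✓
  (0,3): δ = 6.52°  ✓
  (0,4): δ = 27.79°  ✓
  (0,5): δ = 90.34°  ·
  (1,2): δ = 115.88°  ·
  (1,3): δ = 60.70°  ✓
  (1,4): δ = 26.40°  ✓
  (1,5): δ = 36.16°  ✓
  (2,3): δ = 124.82°  ·
  (2,4): δ = 90.52°  ·
  (2,5): δ = 27.97°  ✓
  (3,4): δ = 145.69°  ·
  (3,5): δ = 83.14°  ·
  (4,5): δ = 117.45°  ·
antipodal pairs: 7

count = 7; pairs: (0,2), (0,3), (0,4), (1,3), (1,4), (1,5), (2,5)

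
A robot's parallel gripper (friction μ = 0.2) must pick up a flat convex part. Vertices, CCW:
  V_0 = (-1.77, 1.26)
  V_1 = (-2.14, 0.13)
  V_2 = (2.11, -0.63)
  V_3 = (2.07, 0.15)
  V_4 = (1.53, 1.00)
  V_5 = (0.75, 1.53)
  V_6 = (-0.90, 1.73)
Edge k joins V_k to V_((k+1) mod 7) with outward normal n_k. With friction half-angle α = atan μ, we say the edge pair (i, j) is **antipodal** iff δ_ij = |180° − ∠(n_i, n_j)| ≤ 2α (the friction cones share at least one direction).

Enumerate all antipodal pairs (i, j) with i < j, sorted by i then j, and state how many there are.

count = 2; pairs: (0,2), (1,5)

α = atan 0.2 = 11.31°;  2α = 22.62°
n_0 = (-0.9504, +0.3112)
n_1 = (-0.1760, -0.9844)
n_2 = (+0.9987, +0.0512)
n_3 = (+0.8441, +0.5362)
n_4 = (+0.5620, +0.8271)
n_5 = (+0.1203, +0.9927)
n_6 = (-0.4753, +0.8798)
  (0,1): δ = 82.01°  ·
  (0,2): δ = 21.07°  ✓
  (0,3): δ = 50.56°  ·
  (0,4): δ = 73.93°  ·
  (0,5): δ = 101.22°  ·
  (0,6): δ = 136.51°  ·
  (1,2): δ = 76.93°  ·
  (1,3): δ = 47.43°  ·
  (1,4): δ = 24.06°  ·
  (1,5): δ = 3.23°  ✓
  (1,6): δ = 38.52°  ·
  (2,3): δ = 150.51°  ·
  (2,4): δ = 127.13°  ·
  (2,5): δ = 99.85°  ·
  (2,6): δ = 64.56°  ·
  (3,4): δ = 156.62°  ·
  (3,5): δ = 129.34°  ·
  (3,6): δ = 94.05°  ·
  (4,5): δ = 152.72°  ·
  (4,6): δ = 117.43°  ·
  (5,6): δ = 144.71°  ·
antipodal pairs: 2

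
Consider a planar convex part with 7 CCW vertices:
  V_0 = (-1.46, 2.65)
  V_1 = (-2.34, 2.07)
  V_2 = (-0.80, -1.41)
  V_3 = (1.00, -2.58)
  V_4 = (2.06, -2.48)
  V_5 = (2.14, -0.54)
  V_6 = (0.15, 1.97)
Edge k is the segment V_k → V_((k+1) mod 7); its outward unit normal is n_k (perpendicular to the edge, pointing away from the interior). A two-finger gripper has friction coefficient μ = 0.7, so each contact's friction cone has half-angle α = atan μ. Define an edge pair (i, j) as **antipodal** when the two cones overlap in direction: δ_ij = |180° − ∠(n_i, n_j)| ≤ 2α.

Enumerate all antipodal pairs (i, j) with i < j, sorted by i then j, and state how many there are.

α = atan 0.7 = 34.99°;  2α = 69.98°
n_0 = (-0.5503, +0.8350)
n_1 = (-0.9145, -0.4047)
n_2 = (-0.5450, -0.8384)
n_3 = (+0.0939, -0.9956)
n_4 = (+0.9992, -0.0412)
n_5 = (+0.7836, +0.6213)
n_6 = (+0.3891, +0.9212)
  (0,1): δ = 99.52°  ·
  (0,2): δ = 66.41°  ✓
  (0,3): δ = 28.00°  ✓
  (0,4): δ = 54.25°  ✓
  (0,5): δ = 95.02°  ·
  (0,6): δ = 123.71°  ·
  (1,2): δ = 146.89°  ·
  (1,3): δ = 108.48°  ·
  (1,4): δ = 26.23°  ✓
  (1,5): δ = 14.54°  ✓
  (1,6): δ = 43.23°  ✓
  (2,3): δ = 141.59°  ·
  (2,4): δ = 59.34°  ✓
  (2,5): δ = 18.57°  ✓
  (2,6): δ = 10.13°  ✓
  (3,4): δ = 97.75°  ·
  (3,5): δ = 56.98°  ✓
  (3,6): δ = 28.29°  ✓
  (4,5): δ = 139.23°  ·
  (4,6): δ = 110.54°  ·
  (5,6): δ = 151.31°  ·
antipodal pairs: 11

count = 11; pairs: (0,2), (0,3), (0,4), (1,4), (1,5), (1,6), (2,4), (2,5), (2,6), (3,5), (3,6)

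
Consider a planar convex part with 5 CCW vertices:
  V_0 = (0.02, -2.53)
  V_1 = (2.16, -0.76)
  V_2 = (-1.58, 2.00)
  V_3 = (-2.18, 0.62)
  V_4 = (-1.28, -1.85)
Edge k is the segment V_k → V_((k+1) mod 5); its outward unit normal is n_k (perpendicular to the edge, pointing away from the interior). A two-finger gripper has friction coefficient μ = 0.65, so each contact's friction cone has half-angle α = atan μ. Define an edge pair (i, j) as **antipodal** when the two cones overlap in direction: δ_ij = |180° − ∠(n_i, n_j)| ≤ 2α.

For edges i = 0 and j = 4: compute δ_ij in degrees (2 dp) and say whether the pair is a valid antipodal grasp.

α = atan 0.65 = 33.02°;  2α = 66.05°
edge 0: e_0 = (+2.14, +1.77);  n_0 = (+0.6373, -0.7706)
edge 4: e_4 = (+1.30, -0.68);  n_4 = (-0.4635, -0.8861)
∠(n_0, n_4) = 67.21°
δ = |180° − 67.21°| = 112.79°
112.79° > 2α = 66.05°  →  invalid

δ = 112.79°, invalid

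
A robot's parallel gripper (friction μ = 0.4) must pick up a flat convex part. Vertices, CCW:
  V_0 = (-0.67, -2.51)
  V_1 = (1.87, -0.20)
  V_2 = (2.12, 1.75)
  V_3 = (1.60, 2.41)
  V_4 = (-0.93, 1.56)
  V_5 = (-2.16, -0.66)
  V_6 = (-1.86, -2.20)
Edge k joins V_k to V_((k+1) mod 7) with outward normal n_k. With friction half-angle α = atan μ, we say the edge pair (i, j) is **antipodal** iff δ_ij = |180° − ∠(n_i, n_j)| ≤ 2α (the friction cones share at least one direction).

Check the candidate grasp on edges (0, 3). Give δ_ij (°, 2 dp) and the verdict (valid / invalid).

δ = 23.71°, valid

α = atan 0.4 = 21.80°;  2α = 43.60°
edge 0: e_0 = (+2.54, +2.31);  n_0 = (+0.6728, -0.7398)
edge 3: e_3 = (-2.53, -0.85);  n_3 = (-0.3185, +0.9479)
∠(n_0, n_3) = 156.29°
δ = |180° − 156.29°| = 23.71°
23.71° ≤ 2α = 43.60°  →  valid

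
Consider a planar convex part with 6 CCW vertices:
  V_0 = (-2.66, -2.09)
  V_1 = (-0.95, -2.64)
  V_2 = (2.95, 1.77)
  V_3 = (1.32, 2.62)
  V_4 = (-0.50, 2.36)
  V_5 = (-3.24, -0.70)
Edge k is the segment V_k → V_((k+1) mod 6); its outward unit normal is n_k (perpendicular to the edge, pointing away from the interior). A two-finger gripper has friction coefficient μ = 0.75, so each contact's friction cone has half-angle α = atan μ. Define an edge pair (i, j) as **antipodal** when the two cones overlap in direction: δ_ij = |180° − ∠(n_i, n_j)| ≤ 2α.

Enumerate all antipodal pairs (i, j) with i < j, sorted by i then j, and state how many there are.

α = atan 0.75 = 36.87°;  2α = 73.74°
n_0 = (-0.3062, -0.9520)
n_1 = (+0.7491, -0.6625)
n_2 = (+0.4624, +0.8867)
n_3 = (-0.1414, +0.9899)
n_4 = (-0.7450, +0.6671)
n_5 = (-0.9229, -0.3851)
  (0,1): δ = 113.66°  ·
  (0,2): δ = 9.71°  ✓
  (0,3): δ = 25.96°  ✓
  (0,4): δ = 65.99°  ✓
  (0,5): δ = 130.48°  ·
  (1,2): δ = 76.05°  ·
  (1,3): δ = 40.38°  ✓
  (1,4): δ = 0.35°  ✓
  (1,5): δ = 64.14°  ✓
  (2,3): δ = 144.33°  ·
  (2,4): δ = 104.30°  ·
  (2,5): δ = 39.81°  ✓
  (3,4): δ = 139.97°  ·
  (3,5): δ = 75.48°  ·
  (4,5): δ = 115.51°  ·
antipodal pairs: 7

count = 7; pairs: (0,2), (0,3), (0,4), (1,3), (1,4), (1,5), (2,5)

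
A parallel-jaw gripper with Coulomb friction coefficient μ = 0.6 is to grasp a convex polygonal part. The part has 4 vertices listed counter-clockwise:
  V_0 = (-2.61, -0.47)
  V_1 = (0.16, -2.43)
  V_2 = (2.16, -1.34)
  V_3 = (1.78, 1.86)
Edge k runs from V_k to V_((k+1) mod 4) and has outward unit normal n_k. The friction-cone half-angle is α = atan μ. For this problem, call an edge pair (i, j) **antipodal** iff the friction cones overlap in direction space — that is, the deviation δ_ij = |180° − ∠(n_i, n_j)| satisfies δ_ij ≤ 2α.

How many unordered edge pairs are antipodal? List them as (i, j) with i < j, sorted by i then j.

α = atan 0.6 = 30.96°;  2α = 61.93°
n_0 = (-0.5776, -0.8163)
n_1 = (+0.4785, -0.8781)
n_2 = (+0.9930, +0.1179)
n_3 = (-0.4688, +0.8833)
  (0,1): δ = 116.13°  ·
  (0,2): δ = 47.95°  ✓
  (0,3): δ = 63.24°  ·
  (1,2): δ = 111.82°  ·
  (1,3): δ = 0.63°  ✓
  (2,3): δ = 68.81°  ·
antipodal pairs: 2

count = 2; pairs: (0,2), (1,3)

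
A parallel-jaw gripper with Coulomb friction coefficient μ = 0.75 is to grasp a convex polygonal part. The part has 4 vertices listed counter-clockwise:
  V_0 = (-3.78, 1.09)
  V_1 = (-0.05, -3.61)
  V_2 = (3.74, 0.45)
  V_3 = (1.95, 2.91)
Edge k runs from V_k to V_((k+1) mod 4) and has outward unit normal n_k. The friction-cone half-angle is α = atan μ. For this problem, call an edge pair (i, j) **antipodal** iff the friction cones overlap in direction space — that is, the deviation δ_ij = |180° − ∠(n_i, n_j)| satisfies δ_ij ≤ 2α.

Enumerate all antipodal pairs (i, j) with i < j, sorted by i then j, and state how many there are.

count = 3; pairs: (0,2), (0,3), (1,3)

α = atan 0.75 = 36.87°;  2α = 73.74°
n_0 = (-0.7833, -0.6216)
n_1 = (+0.7310, -0.6824)
n_2 = (+0.8086, +0.5884)
n_3 = (-0.3027, +0.9531)
  (0,1): δ = 81.47°  ·
  (0,2): δ = 2.39°  ✓
  (0,3): δ = 69.19°  ✓
  (1,2): δ = 100.93°  ·
  (1,3): δ = 29.35°  ✓
  (2,3): δ = 108.42°  ·
antipodal pairs: 3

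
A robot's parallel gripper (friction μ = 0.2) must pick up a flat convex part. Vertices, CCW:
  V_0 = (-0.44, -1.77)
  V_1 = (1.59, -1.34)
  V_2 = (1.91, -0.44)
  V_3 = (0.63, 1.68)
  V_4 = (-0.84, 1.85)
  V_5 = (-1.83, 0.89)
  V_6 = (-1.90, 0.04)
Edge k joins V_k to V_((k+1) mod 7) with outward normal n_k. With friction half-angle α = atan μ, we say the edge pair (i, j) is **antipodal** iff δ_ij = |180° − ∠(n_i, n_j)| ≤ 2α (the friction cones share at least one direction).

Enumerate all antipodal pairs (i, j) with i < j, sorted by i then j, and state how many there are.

α = atan 0.2 = 11.31°;  2α = 22.62°
n_0 = (+0.2072, -0.9783)
n_1 = (+0.9422, -0.3350)
n_2 = (+0.8561, +0.5169)
n_3 = (+0.1149, +0.9934)
n_4 = (-0.6961, +0.7179)
n_5 = (-0.9966, +0.0821)
n_6 = (-0.7783, -0.6278)
  (0,1): δ = 121.53°  ·
  (0,2): δ = 70.84°  ·
  (0,3): δ = 18.56°  ✓
  (0,4): δ = 32.16°  ·
  (0,5): δ = 73.33°  ·
  (0,6): δ = 116.93°  ·
  (1,2): δ = 129.30°  ·
  (1,3): δ = 77.02°  ·
  (1,4): δ = 26.31°  ·
  (1,5): δ = 14.87°  ✓
  (1,6): δ = 58.46°  ·
  (2,3): δ = 127.72°  ·
  (2,4): δ = 77.00°  ·
  (2,5): δ = 35.83°  ·
  (2,6): δ = 7.77°  ✓
  (3,4): δ = 129.28°  ·
  (3,5): δ = 88.11°  ·
  (3,6): δ = 44.51°  ·
  (4,5): δ = 138.83°  ·
  (4,6): δ = 95.23°  ·
  (5,6): δ = 136.40°  ·
antipodal pairs: 3

count = 3; pairs: (0,3), (1,5), (2,6)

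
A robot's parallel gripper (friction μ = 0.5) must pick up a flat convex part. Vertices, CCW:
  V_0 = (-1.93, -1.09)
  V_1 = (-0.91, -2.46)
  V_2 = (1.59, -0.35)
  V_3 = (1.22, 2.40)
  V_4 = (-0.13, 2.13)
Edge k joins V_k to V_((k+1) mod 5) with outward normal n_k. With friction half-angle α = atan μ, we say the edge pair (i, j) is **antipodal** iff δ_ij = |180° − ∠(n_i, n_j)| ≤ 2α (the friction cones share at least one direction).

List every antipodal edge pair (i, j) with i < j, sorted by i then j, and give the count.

α = atan 0.5 = 26.57°;  2α = 53.13°
n_0 = (-0.8021, -0.5972)
n_1 = (+0.6450, -0.7642)
n_2 = (+0.9911, +0.1333)
n_3 = (-0.1961, +0.9806)
n_4 = (-0.8729, +0.4879)
  (0,1): δ = 86.50°  ·
  (0,2): δ = 29.01°  ✓
  (0,3): δ = 64.64°  ·
  (0,4): δ = 114.13°  ·
  (1,2): δ = 122.50°  ·
  (1,3): δ = 28.85°  ✓
  (1,4): δ = 20.63°  ✓
  (2,3): δ = 86.35°  ·
  (2,4): δ = 36.87°  ✓
  (3,4): δ = 130.52°  ·
antipodal pairs: 4

count = 4; pairs: (0,2), (1,3), (1,4), (2,4)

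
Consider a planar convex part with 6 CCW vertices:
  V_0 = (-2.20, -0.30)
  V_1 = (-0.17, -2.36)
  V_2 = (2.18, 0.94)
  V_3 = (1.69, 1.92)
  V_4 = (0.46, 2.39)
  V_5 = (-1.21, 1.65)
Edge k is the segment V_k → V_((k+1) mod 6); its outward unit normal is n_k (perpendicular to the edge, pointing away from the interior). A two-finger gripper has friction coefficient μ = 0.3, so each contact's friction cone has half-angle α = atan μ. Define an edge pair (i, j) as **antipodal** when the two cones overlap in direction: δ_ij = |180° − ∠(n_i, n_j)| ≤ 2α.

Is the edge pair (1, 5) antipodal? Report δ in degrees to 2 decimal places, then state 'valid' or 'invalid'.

α = atan 0.3 = 16.70°;  2α = 33.40°
edge 1: e_1 = (+2.35, +3.30);  n_1 = (+0.8146, -0.5801)
edge 5: e_5 = (-0.99, -1.95);  n_5 = (-0.8917, +0.4527)
∠(n_1, n_5) = 171.46°
δ = |180° − 171.46°| = 8.54°
8.54° ≤ 2α = 33.40°  →  valid

δ = 8.54°, valid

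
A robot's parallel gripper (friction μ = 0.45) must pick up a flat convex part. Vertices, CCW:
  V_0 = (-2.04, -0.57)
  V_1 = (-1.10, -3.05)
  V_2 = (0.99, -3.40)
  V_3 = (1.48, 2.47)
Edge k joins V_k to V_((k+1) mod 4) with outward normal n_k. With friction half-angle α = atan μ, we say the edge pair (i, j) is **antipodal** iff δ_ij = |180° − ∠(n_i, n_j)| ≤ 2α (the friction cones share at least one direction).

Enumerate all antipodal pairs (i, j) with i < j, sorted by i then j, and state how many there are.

α = atan 0.45 = 24.23°;  2α = 48.46°
n_0 = (-0.9351, -0.3544)
n_1 = (-0.1652, -0.9863)
n_2 = (+0.9965, -0.0832)
n_3 = (-0.6536, +0.7568)
  (0,1): δ = 120.27°  ·
  (0,2): δ = 25.53°  ✓
  (0,3): δ = 110.06°  ·
  (1,2): δ = 85.26°  ·
  (1,3): δ = 50.32°  ·
  (2,3): δ = 44.41°  ✓
antipodal pairs: 2

count = 2; pairs: (0,2), (2,3)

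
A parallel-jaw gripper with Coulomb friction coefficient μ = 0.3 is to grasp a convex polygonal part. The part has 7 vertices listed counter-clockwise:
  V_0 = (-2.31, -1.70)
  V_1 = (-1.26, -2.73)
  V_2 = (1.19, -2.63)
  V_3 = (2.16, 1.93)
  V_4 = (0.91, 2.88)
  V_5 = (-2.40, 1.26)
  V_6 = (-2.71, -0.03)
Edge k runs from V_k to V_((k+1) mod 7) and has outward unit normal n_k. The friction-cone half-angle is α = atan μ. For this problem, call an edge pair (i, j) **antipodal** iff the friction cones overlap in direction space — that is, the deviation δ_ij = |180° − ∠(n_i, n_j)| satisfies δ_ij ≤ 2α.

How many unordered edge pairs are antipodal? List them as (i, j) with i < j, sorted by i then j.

count = 4; pairs: (0,3), (1,4), (2,5), (2,6)

α = atan 0.3 = 16.70°;  2α = 33.40°
n_0 = (-0.7003, -0.7139)
n_1 = (+0.0408, -0.9992)
n_2 = (+0.9781, -0.2081)
n_3 = (+0.6051, +0.7962)
n_4 = (-0.4396, +0.8982)
n_5 = (-0.9723, +0.2337)
n_6 = (-0.9725, -0.2329)
  (0,1): δ = 133.21°  ·
  (0,2): δ = 57.56°  ·
  (0,3): δ = 7.21°  ✓
  (0,4): δ = 70.53°  ·
  (0,5): δ = 120.94°  ·
  (0,6): δ = 147.92°  ·
  (1,2): δ = 104.35°  ·
  (1,3): δ = 39.57°  ·
  (1,4): δ = 23.74°  ✓
  (1,5): δ = 74.15°  ·
  (1,6): δ = 101.13°  ·
  (2,3): δ = 115.23°  ·
  (2,4): δ = 51.91°  ·
  (2,5): δ = 1.50°  ✓
  (2,6): δ = 25.48°  ✓
  (3,4): δ = 116.69°  ·
  (3,5): δ = 66.28°  ·
  (3,6): δ = 39.30°  ·
  (4,5): δ = 129.59°  ·
  (4,6): δ = 102.61°  ·
  (5,6): δ = 153.02°  ·
antipodal pairs: 4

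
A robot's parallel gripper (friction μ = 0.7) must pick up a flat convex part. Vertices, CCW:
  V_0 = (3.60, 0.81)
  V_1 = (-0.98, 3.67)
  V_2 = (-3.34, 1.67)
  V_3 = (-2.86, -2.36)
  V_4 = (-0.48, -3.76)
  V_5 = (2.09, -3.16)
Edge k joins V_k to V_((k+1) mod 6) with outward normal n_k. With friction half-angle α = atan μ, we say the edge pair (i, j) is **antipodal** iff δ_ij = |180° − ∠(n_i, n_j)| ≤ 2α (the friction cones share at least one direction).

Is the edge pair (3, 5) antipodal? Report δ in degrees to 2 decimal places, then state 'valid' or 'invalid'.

δ = 80.36°, invalid

α = atan 0.7 = 34.99°;  2α = 69.98°
edge 3: e_3 = (+2.38, -1.40);  n_3 = (-0.5070, -0.8619)
edge 5: e_5 = (+1.51, +3.97);  n_5 = (+0.9347, -0.3555)
∠(n_3, n_5) = 99.64°
δ = |180° − 99.64°| = 80.36°
80.36° > 2α = 69.98°  →  invalid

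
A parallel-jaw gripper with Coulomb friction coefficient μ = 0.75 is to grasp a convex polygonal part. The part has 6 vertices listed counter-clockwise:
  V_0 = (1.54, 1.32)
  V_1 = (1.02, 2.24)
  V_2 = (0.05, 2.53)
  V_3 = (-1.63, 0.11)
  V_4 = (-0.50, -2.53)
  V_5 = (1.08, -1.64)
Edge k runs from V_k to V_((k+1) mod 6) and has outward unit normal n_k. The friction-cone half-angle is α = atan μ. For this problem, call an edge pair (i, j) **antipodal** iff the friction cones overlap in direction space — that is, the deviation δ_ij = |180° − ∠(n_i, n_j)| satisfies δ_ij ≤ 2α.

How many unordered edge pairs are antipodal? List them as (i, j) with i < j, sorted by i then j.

α = atan 0.75 = 36.87°;  2α = 73.74°
n_0 = (+0.8706, +0.4921)
n_1 = (+0.2864, +0.9581)
n_2 = (-0.8215, +0.5703)
n_3 = (-0.9193, -0.3935)
n_4 = (+0.4908, -0.8713)
n_5 = (+0.9881, -0.1536)
  (0,1): δ = 136.12°  ·
  (0,2): δ = 64.24°  ✓
  (0,3): δ = 6.30°  ✓
  (0,4): δ = 89.92°  ·
  (0,5): δ = 141.69°  ·
  (1,2): δ = 108.12°  ·
  (1,3): δ = 50.18°  ✓
  (1,4): δ = 46.04°  ✓
  (1,5): δ = 97.81°  ·
  (2,3): δ = 122.06°  ·
  (2,4): δ = 25.84°  ✓
  (2,5): δ = 25.94°  ✓
  (3,4): δ = 83.78°  ·
  (3,5): δ = 32.01°  ✓
  (4,5): δ = 128.23°  ·
antipodal pairs: 7

count = 7; pairs: (0,2), (0,3), (1,3), (1,4), (2,4), (2,5), (3,5)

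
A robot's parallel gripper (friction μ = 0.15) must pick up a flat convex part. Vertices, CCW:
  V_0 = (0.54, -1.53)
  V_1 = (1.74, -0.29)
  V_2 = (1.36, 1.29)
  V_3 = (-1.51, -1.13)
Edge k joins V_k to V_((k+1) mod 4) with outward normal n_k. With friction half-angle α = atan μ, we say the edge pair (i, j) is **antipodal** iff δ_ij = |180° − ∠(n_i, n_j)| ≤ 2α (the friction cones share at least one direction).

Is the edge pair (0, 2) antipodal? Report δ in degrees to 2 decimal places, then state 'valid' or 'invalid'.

α = atan 0.15 = 8.53°;  2α = 17.06°
edge 0: e_0 = (+1.20, +1.24);  n_0 = (+0.7186, -0.6954)
edge 2: e_2 = (-2.87, -2.42);  n_2 = (-0.6446, +0.7645)
∠(n_0, n_2) = 174.20°
δ = |180° − 174.20°| = 5.80°
5.80° ≤ 2α = 17.06°  →  valid

δ = 5.80°, valid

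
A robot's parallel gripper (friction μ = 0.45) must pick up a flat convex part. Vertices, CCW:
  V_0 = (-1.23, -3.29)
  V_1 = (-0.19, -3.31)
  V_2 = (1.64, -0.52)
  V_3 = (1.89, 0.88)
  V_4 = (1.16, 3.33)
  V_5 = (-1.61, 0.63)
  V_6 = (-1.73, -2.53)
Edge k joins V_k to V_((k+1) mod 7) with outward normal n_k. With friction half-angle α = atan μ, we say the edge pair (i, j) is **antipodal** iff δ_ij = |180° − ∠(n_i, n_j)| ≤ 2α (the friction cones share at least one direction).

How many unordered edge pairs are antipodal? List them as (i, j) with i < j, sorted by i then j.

count = 8; pairs: (0,4), (1,4), (1,5), (2,4), (2,5), (2,6), (3,5), (3,6)

α = atan 0.45 = 24.23°;  2α = 48.46°
n_0 = (-0.0192, -0.9998)
n_1 = (+0.8362, -0.5485)
n_2 = (+0.9844, -0.1758)
n_3 = (+0.9584, +0.2856)
n_4 = (-0.6980, +0.7161)
n_5 = (-0.9993, +0.0379)
n_6 = (-0.8354, -0.5496)
  (0,1): δ = 122.16°  ·
  (0,2): δ = 99.02°  ·
  (0,3): δ = 72.31°  ·
  (0,4): δ = 45.37°  ✓
  (0,5): δ = 88.93°  ·
  (0,6): δ = 124.44°  ·
  (1,2): δ = 156.86°  ·
  (1,3): δ = 130.15°  ·
  (1,4): δ = 12.47°  ✓
  (1,5): δ = 31.09°  ✓
  (1,6): δ = 66.60°  ·
  (2,3): δ = 153.28°  ·
  (2,4): δ = 35.61°  ✓
  (2,5): δ = 7.95°  ✓
  (2,6): δ = 43.47°  ✓
  (3,4): δ = 62.33°  ·
  (3,5): δ = 18.77°  ✓
  (3,6): δ = 16.75°  ✓
  (4,5): δ = 136.44°  ·
  (4,6): δ = 100.93°  ·
  (5,6): δ = 144.48°  ·
antipodal pairs: 8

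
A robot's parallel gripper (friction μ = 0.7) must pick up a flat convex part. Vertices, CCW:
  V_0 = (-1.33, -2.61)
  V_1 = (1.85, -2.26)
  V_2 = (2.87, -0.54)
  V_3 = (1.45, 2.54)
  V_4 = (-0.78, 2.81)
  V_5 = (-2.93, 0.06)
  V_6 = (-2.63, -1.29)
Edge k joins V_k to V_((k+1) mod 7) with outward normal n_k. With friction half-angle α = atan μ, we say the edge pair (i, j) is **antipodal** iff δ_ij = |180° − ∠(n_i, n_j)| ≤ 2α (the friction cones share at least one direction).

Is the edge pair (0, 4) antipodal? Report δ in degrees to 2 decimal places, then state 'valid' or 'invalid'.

α = atan 0.7 = 34.99°;  2α = 69.98°
edge 0: e_0 = (+3.18, +0.35);  n_0 = (+0.1094, -0.9940)
edge 4: e_4 = (-2.15, -2.75);  n_4 = (-0.7878, +0.6159)
∠(n_0, n_4) = 134.30°
δ = |180° − 134.30°| = 45.70°
45.70° ≤ 2α = 69.98°  →  valid

δ = 45.70°, valid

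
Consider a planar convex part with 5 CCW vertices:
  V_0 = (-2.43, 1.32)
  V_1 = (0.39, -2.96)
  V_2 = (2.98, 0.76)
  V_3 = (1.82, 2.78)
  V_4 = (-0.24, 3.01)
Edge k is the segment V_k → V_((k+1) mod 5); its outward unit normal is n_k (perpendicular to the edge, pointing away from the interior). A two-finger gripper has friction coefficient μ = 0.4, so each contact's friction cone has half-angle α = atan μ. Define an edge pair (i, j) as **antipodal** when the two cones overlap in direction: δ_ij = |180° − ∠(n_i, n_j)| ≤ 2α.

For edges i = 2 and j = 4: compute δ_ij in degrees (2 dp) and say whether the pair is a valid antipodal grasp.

δ = 82.21°, invalid

α = atan 0.4 = 21.80°;  2α = 43.60°
edge 2: e_2 = (-1.16, +2.02);  n_2 = (+0.8672, +0.4980)
edge 4: e_4 = (-2.19, -1.69);  n_4 = (-0.6109, +0.7917)
∠(n_2, n_4) = 97.79°
δ = |180° − 97.79°| = 82.21°
82.21° > 2α = 43.60°  →  invalid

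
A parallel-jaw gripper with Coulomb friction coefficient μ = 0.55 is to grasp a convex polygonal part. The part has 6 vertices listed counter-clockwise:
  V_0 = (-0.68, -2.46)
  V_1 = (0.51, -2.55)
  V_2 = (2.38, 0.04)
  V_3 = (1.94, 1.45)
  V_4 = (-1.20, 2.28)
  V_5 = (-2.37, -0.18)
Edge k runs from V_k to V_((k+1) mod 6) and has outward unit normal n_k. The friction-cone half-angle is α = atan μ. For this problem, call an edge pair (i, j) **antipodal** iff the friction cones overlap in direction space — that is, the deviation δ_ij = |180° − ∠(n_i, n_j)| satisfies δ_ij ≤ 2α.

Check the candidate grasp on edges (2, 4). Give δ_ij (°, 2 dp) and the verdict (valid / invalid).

α = atan 0.55 = 28.81°;  2α = 57.62°
edge 2: e_2 = (-0.44, +1.41);  n_2 = (+0.9546, +0.2979)
edge 4: e_4 = (-1.17, -2.46);  n_4 = (-0.9031, +0.4295)
∠(n_2, n_4) = 137.23°
δ = |180° − 137.23°| = 42.77°
42.77° ≤ 2α = 57.62°  →  valid

δ = 42.77°, valid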